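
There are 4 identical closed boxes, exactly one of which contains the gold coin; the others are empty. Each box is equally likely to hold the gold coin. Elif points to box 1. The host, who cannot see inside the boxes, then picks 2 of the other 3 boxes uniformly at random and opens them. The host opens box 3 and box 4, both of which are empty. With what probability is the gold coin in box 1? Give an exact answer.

Because the host chose which boxes to open without knowing where the gold coin is, the choice is independent of the prize location. Learning that none of the 2 opened boxes holds the gold coin simply rules out those 2 locations and leaves the remaining 2 boxes still equally likely by symmetry.
So P(the gold coin in box 1) = 1/2.

1/2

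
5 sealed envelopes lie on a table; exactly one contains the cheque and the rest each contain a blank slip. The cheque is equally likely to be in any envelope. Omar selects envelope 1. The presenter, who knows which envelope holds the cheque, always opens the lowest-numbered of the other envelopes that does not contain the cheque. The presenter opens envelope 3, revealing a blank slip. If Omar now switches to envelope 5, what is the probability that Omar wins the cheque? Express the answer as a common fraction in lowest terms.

Consider each possible location of the cheque in turn.
If it is in any of envelopes 1, 4, and 5 (prior 1/5 each): the presenter would have opened envelope 2 instead, probability 0; weight (1/5)·0 = 0 each.
If it is in envelope 2 (prior 1/5): envelope 3 is the lowest-numbered option available, probability 1; weight (1/5)·1 = 1/5.
If it is in envelope 3 (prior 1/5): the presenter opened envelope 3, so this case is ruled out; weight (1/5)·0 = 0.
The weights sum to 1/5.
So P(the cheque in envelope 5 | the presenter opened envelope 3) = 0 / (1/5) = 0.

0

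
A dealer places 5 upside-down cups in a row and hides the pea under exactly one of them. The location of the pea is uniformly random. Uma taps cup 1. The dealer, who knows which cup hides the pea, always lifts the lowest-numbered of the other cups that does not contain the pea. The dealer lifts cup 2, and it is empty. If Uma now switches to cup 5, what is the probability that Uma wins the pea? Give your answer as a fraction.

1/4

Apply Bayes' rule, conditioning on where the pea actually is.
If it is under any of cups 1, 3, 4, and 5 (prior 1/5 each): cup 2 is the lowest-numbered option available, probability 1; weight (1/5)·1 = 1/5 each.
If it is under cup 2 (prior 1/5): the dealer opened cup 2, so this case is ruled out; weight (1/5)·0 = 0.
The weights sum to 4/5.
So P(the pea under cup 5 | the dealer opened cup 2) = (1/5) / (4/5) = 1/4.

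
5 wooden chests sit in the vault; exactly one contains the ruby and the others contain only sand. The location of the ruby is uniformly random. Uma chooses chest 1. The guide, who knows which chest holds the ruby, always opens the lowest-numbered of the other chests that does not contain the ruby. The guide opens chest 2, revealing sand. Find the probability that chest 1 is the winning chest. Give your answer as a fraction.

Condition on the true location of the ruby.
If it is in any of chests 1, 3, 4, and 5 (prior 1/5 each): chest 2 is the lowest-numbered option available, probability 1; weight (1/5)·1 = 1/5 each.
If it is in chest 2 (prior 1/5): the guide opened chest 2, so this case is ruled out; weight (1/5)·0 = 0.
The weights sum to 4/5.
So P(the ruby in chest 1 | the guide opened chest 2) = (1/5) / (4/5) = 1/4.

1/4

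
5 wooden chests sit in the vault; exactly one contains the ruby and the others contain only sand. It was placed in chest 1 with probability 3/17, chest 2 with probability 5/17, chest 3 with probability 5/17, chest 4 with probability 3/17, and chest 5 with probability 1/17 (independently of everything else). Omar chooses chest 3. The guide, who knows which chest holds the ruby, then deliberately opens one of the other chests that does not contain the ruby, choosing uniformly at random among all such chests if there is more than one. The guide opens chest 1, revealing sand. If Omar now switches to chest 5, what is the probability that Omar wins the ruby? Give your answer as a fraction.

Consider each possible location of the ruby in turn.
If it is in chest 1 (prior 3/17): the guide opened chest 1, so this case is ruled out; weight (3/17)·0 = 0.
If it is in chest 2 (prior 5/17): the guide has 3 equally likely choices, so probability 1/3; weight (5/17)·(1/3) = 5/51.
If it is in chest 3 (prior 5/17): the guide has 4 equally likely choices, so probability 1/4; weight (5/17)·(1/4) = 5/68.
If it is in chest 4 (prior 3/17): the guide has 3 equally likely choices, so probability 1/3; weight (3/17)·(1/3) = 1/17.
If it is in chest 5 (prior 1/17): the guide has 3 equally likely choices, so probability 1/3; weight (1/17)·(1/3) = 1/51.
The weights sum to 1/4.
So P(the ruby in chest 5 | the guide opened chest 1) = (1/51) / (1/4) = 4/51.

4/51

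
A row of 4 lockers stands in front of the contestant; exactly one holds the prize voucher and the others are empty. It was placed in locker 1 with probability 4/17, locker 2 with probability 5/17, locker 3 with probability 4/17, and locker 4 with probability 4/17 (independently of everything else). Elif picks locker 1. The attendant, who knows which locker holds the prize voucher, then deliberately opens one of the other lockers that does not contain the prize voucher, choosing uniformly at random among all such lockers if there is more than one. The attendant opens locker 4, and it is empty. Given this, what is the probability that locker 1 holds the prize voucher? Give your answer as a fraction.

Apply Bayes' rule, conditioning on where the prize voucher actually is.
If it is in locker 1 (prior 4/17): the attendant has 3 equally likely choices, so probability 1/3; weight (4/17)·(1/3) = 4/51.
If it is in locker 2 (prior 5/17): the attendant has 2 equally likely choices, so probability 1/2; weight (5/17)·(1/2) = 5/34.
If it is in locker 3 (prior 4/17): the attendant has 2 equally likely choices, so probability 1/2; weight (4/17)·(1/2) = 2/17.
If it is in locker 4 (prior 4/17): the attendant opened locker 4, so this case is ruled out; weight (4/17)·0 = 0.
The weights sum to 35/102.
So P(the prize voucher in locker 1 | the attendant opened locker 4) = (4/51) / (35/102) = 8/35.

8/35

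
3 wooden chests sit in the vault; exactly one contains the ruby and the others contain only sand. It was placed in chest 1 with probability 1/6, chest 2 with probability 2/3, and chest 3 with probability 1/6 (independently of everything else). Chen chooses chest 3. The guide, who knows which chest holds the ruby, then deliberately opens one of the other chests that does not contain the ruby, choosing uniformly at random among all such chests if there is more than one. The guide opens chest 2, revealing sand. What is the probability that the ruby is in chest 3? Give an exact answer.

Condition on the true location of the ruby.
If it is in chest 1 (prior 1/6): the guide has no choice, probability 1; weight (1/6)·1 = 1/6.
If it is in chest 2 (prior 2/3): the guide opened chest 2, so this case is ruled out; weight (2/3)·0 = 0.
If it is in chest 3 (prior 1/6): the guide has 2 equally likely choices, so probability 1/2; weight (1/6)·(1/2) = 1/12.
The weights sum to 1/4.
So P(the ruby in chest 3 | the guide opened chest 2) = (1/12) / (1/4) = 1/3.

1/3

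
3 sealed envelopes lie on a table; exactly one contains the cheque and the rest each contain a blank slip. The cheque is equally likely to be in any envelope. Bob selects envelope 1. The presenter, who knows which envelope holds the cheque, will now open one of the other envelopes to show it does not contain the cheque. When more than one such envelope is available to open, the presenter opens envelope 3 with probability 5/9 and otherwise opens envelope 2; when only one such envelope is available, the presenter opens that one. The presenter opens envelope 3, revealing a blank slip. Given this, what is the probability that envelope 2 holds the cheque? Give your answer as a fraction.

9/14

Condition on the true location of the cheque.
If it is in envelope 1 (prior 1/3): envelope 3 is available, opened with probability 5/9; weight (1/3)·(5/9) = 5/27.
If it is in envelope 2 (prior 1/3): only envelope 3 is available, probability 1; weight (1/3)·1 = 1/3.
If it is in envelope 3 (prior 1/3): the presenter opened envelope 3, so this case is ruled out; weight (1/3)·0 = 0.
The weights sum to 14/27.
So P(the cheque in envelope 2 | the presenter opened envelope 3) = (1/3) / (14/27) = 9/14.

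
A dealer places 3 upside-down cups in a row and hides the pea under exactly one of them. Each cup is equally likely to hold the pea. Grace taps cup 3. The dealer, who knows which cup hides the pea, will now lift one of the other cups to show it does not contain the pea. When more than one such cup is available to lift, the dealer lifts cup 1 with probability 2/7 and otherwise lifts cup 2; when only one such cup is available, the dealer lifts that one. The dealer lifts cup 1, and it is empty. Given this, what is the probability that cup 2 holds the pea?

7/9

Apply Bayes' rule, conditioning on where the pea actually is.
If it is under cup 1 (prior 1/3): the dealer opened cup 1, so this case is ruled out; weight (1/3)·0 = 0.
If it is under cup 2 (prior 1/3): only cup 1 is available, probability 1; weight (1/3)·1 = 1/3.
If it is under cup 3 (prior 1/3): cup 1 is available, opened with probability 2/7; weight (1/3)·(2/7) = 2/21.
The weights sum to 3/7.
So P(the pea under cup 2 | the dealer opened cup 1) = (1/3) / (3/7) = 7/9.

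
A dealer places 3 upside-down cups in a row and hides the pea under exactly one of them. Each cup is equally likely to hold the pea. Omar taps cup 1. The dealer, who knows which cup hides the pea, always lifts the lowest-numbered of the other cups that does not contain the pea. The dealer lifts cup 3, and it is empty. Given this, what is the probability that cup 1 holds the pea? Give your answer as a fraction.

0

Condition on the true location of the pea.
If it is under cup 1 (prior 1/3): the dealer would have opened cup 2 instead, probability 0; weight (1/3)·0 = 0.
If it is under cup 2 (prior 1/3): cup 3 is the lowest-numbered option available, probability 1; weight (1/3)·1 = 1/3.
If it is under cup 3 (prior 1/3): the dealer opened cup 3, so this case is ruled out; weight (1/3)·0 = 0.
The weights sum to 1/3.
So P(the pea under cup 1 | the dealer opened cup 3) = 0 / (1/3) = 0.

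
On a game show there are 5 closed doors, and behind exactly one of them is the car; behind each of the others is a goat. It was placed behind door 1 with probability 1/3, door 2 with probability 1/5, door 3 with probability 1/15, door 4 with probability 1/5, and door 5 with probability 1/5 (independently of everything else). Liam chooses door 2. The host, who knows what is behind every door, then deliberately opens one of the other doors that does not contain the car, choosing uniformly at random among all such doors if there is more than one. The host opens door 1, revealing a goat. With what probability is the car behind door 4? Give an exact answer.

Apply Bayes' rule, conditioning on where the car actually is.
If it is behind door 1 (prior 1/3): the host opened door 1, so this case is ruled out; weight (1/3)·0 = 0.
If it is behind door 2 (prior 1/5): the host has 4 equally likely choices, so probability 1/4; weight (1/5)·(1/4) = 1/20.
If it is behind door 3 (prior 1/15): the host has 3 equally likely choices, so probability 1/3; weight (1/15)·(1/3) = 1/45.
If it is behind either of doors 4 and 5 (prior 1/5 each): the host has 3 equally likely choices, so probability 1/3; weight (1/5)·(1/3) = 1/15 each.
The weights sum to 37/180.
So P(the car behind door 4 | the host opened door 1) = (1/15) / (37/180) = 12/37.

12/37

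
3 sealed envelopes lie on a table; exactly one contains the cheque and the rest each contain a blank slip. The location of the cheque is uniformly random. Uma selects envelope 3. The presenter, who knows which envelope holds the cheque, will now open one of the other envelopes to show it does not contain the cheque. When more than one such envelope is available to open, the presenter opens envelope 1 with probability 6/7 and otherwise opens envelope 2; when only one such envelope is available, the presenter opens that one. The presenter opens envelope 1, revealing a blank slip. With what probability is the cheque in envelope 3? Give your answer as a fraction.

6/13

Condition on the true location of the cheque.
If it is in envelope 1 (prior 1/3): the presenter opened envelope 1, so this case is ruled out; weight (1/3)·0 = 0.
If it is in envelope 2 (prior 1/3): only envelope 1 is available, probability 1; weight (1/3)·1 = 1/3.
If it is in envelope 3 (prior 1/3): envelope 1 is available, opened with probability 6/7; weight (1/3)·(6/7) = 2/7.
The weights sum to 13/21.
So P(the cheque in envelope 3 | the presenter opened envelope 1) = (2/7) / (13/21) = 6/13.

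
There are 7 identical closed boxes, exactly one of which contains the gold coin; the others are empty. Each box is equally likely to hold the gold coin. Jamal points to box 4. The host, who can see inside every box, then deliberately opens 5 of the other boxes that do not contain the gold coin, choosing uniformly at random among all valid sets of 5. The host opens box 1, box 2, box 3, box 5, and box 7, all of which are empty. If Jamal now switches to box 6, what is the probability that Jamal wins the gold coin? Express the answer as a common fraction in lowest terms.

Consider each possible location of the gold coin in turn.
If it is in any of boxes 1, 2, 3, 5, and 7 (prior 1/7 each): that box was opened and seen not to hold the prize — ruled out; weight (1/7)·0 = 0 each.
If it is in box 4 (prior 1/7): the host has 6 equally likely choices, so probability 1/6; weight (1/7)·(1/6) = 1/42.
If it is in box 6 (prior 1/7): the host has no choice, probability 1; weight (1/7)·1 = 1/7.
The weights sum to 1/6.
So P(the gold coin in box 6 | the host opened box 1, box 2, box 3, box 5, and box 7) = (1/7) / (1/6) = 6/7.

6/7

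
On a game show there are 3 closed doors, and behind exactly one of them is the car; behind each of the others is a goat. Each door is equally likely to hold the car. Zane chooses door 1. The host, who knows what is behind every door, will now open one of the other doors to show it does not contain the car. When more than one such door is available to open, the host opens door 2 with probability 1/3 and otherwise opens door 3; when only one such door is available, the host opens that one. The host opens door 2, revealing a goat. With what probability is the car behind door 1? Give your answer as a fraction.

Condition on the true location of the car.
If it is behind door 1 (prior 1/3): door 2 is available, opened with probability 1/3; weight (1/3)·(1/3) = 1/9.
If it is behind door 2 (prior 1/3): the host opened door 2, so this case is ruled out; weight (1/3)·0 = 0.
If it is behind door 3 (prior 1/3): only door 2 is available, probability 1; weight (1/3)·1 = 1/3.
The weights sum to 4/9.
So P(the car behind door 1 | the host opened door 2) = (1/9) / (4/9) = 1/4.

1/4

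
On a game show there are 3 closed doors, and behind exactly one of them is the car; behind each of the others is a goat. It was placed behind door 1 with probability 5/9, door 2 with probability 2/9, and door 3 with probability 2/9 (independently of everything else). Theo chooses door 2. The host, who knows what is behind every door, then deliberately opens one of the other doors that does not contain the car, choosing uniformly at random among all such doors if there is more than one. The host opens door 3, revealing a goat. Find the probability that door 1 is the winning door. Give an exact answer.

Condition on the true location of the car.
If it is behind door 1 (prior 5/9): the host has no choice, probability 1; weight (5/9)·1 = 5/9.
If it is behind door 2 (prior 2/9): the host has 2 equally likely choices, so probability 1/2; weight (2/9)·(1/2) = 1/9.
If it is behind door 3 (prior 2/9): the host opened door 3, so this case is ruled out; weight (2/9)·0 = 0.
The weights sum to 2/3.
So P(the car behind door 1 | the host opened door 3) = (5/9) / (2/3) = 5/6.

5/6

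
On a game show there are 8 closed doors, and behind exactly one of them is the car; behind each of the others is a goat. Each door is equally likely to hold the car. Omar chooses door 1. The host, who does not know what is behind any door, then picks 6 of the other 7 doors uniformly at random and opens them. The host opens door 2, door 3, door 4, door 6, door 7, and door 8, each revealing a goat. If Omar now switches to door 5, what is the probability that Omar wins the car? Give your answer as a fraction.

1/2

Because the host chose which doors to open without knowing where the car is, the choice is independent of the prize location. Learning that none of the 6 opened doors holds the car simply rules out those 6 locations and leaves the remaining 2 doors still equally likely by symmetry.
So P(the car behind door 5) = 1/2.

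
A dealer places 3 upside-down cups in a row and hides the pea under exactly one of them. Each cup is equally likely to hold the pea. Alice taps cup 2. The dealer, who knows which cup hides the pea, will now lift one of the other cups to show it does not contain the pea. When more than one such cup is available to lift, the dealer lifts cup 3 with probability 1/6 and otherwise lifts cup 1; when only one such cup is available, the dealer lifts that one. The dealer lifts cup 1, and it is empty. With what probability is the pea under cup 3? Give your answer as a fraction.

Consider each possible location of the pea in turn.
If it is under cup 1 (prior 1/3): the dealer opened cup 1, so this case is ruled out; weight (1/3)·0 = 0.
If it is under cup 2 (prior 1/3): cup 3 is available but not opened, probability 5/6; weight (1/3)·(5/6) = 5/18.
If it is under cup 3 (prior 1/3): only cup 1 is available, probability 1; weight (1/3)·1 = 1/3.
The weights sum to 11/18.
So P(the pea under cup 3 | the dealer opened cup 1) = (1/3) / (11/18) = 6/11.

6/11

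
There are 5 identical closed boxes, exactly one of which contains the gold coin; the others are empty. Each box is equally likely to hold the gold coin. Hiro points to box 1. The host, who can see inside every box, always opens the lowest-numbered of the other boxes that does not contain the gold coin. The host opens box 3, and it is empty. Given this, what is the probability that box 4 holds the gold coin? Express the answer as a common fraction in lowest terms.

Condition on the true location of the gold coin.
If it is in any of boxes 1, 4, and 5 (prior 1/5 each): the host would have opened box 2 instead, probability 0; weight (1/5)·0 = 0 each.
If it is in box 2 (prior 1/5): box 3 is the lowest-numbered option available, probability 1; weight (1/5)·1 = 1/5.
If it is in box 3 (prior 1/5): the host opened box 3, so this case is ruled out; weight (1/5)·0 = 0.
The weights sum to 1/5.
So P(the gold coin in box 4 | the host opened box 3) = 0 / (1/5) = 0.

0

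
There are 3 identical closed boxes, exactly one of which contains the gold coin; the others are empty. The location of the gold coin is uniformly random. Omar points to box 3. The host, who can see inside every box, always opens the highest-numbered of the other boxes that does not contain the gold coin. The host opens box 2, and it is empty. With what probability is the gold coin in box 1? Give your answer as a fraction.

Consider each possible location of the gold coin in turn.
If it is in either of boxes 1 and 3 (prior 1/3 each): box 2 is the highest-numbered option available, probability 1; weight (1/3)·1 = 1/3 each.
If it is in box 2 (prior 1/3): the host opened box 2, so this case is ruled out; weight (1/3)·0 = 0.
The weights sum to 2/3.
So P(the gold coin in box 1 | the host opened box 2) = (1/3) / (2/3) = 1/2.

1/2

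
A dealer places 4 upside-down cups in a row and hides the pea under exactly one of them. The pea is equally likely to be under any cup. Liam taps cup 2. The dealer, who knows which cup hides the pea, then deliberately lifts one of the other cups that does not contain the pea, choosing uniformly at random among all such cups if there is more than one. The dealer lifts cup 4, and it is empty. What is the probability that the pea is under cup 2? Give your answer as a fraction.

Consider each possible location of the pea in turn.
If it is under either of cups 1 and 3 (prior 1/4 each): the dealer has 2 equally likely choices, so probability 1/2; weight (1/4)·(1/2) = 1/8 each.
If it is under cup 2 (prior 1/4): the dealer has 3 equally likely choices, so probability 1/3; weight (1/4)·(1/3) = 1/12.
If it is under cup 4 (prior 1/4): the dealer opened cup 4, so this case is ruled out; weight (1/4)·0 = 0.
The weights sum to 1/3.
So P(the pea under cup 2 | the dealer opened cup 4) = (1/12) / (1/3) = 1/4.

1/4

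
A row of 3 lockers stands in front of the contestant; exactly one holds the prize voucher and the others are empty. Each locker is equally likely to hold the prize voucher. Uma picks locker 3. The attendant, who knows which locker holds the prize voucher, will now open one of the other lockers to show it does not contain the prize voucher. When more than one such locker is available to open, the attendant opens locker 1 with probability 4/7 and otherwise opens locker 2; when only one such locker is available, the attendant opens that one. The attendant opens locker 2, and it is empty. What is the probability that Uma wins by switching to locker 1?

Apply Bayes' rule, conditioning on where the prize voucher actually is.
If it is in locker 1 (prior 1/3): only locker 2 is available, probability 1; weight (1/3)·1 = 1/3.
If it is in locker 2 (prior 1/3): the attendant opened locker 2, so this case is ruled out; weight (1/3)·0 = 0.
If it is in locker 3 (prior 1/3): locker 1 is available but not opened, probability 3/7; weight (1/3)·(3/7) = 1/7.
The weights sum to 10/21.
So P(the prize voucher in locker 1 | the attendant opened locker 2) = (1/3) / (10/21) = 7/10.

7/10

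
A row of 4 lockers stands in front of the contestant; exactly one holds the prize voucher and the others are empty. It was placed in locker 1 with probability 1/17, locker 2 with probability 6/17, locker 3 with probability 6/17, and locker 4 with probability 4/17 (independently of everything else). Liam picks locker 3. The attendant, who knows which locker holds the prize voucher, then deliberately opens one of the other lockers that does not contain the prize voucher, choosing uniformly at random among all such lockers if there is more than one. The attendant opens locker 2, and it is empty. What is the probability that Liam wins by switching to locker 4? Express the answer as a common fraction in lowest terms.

4/9

Consider each possible location of the prize voucher in turn.
If it is in locker 1 (prior 1/17): the attendant has 2 equally likely choices, so probability 1/2; weight (1/17)·(1/2) = 1/34.
If it is in locker 2 (prior 6/17): the attendant opened locker 2, so this case is ruled out; weight (6/17)·0 = 0.
If it is in locker 3 (prior 6/17): the attendant has 3 equally likely choices, so probability 1/3; weight (6/17)·(1/3) = 2/17.
If it is in locker 4 (prior 4/17): the attendant has 2 equally likely choices, so probability 1/2; weight (4/17)·(1/2) = 2/17.
The weights sum to 9/34.
So P(the prize voucher in locker 4 | the attendant opened locker 2) = (2/17) / (9/34) = 4/9.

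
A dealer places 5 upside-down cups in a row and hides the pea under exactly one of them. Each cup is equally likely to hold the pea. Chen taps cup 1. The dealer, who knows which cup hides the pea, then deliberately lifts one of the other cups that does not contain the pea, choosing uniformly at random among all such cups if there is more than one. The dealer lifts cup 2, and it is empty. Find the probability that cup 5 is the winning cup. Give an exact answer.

Consider each possible location of the pea in turn.
If it is under cup 1 (prior 1/5): the dealer has 4 equally likely choices, so probability 1/4; weight (1/5)·(1/4) = 1/20.
If it is under cup 2 (prior 1/5): the dealer opened cup 2, so this case is ruled out; weight (1/5)·0 = 0.
If it is under any of cups 3, 4, and 5 (prior 1/5 each): the dealer has 3 equally likely choices, so probability 1/3; weight (1/5)·(1/3) = 1/15 each.
The weights sum to 1/4.
So P(the pea under cup 5 | the dealer opened cup 2) = (1/15) / (1/4) = 4/15.

4/15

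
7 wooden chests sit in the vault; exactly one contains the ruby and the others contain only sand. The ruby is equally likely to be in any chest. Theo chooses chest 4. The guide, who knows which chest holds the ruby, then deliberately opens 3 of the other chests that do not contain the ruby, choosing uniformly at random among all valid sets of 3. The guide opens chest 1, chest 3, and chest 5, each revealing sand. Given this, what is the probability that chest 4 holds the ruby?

Condition on the true location of the ruby.
If it is in any of chests 1, 3, and 5 (prior 1/7 each): that chest was opened and seen not to hold the prize — ruled out; weight (1/7)·0 = 0 each.
If it is in any of chests 2, 6, and 7 (prior 1/7 each): the guide has 10 equally likely choices, so probability 1/10; weight (1/7)·(1/10) = 1/70 each.
If it is in chest 4 (prior 1/7): the guide has 20 equally likely choices, so probability 1/20; weight (1/7)·(1/20) = 1/140.
The weights sum to 1/20.
So P(the ruby in chest 4 | the guide opened chest 1, chest 3, and chest 5) = (1/140) / (1/20) = 1/7.

1/7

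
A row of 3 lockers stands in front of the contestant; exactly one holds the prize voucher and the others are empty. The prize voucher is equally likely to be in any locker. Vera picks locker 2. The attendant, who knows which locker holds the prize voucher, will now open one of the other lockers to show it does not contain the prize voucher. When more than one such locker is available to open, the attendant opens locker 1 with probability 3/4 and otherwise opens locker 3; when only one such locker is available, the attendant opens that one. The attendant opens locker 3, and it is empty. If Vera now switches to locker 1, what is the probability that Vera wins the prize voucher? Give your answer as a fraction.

Consider each possible location of the prize voucher in turn.
If it is in locker 1 (prior 1/3): only locker 3 is available, probability 1; weight (1/3)·1 = 1/3.
If it is in locker 2 (prior 1/3): locker 1 is available but not opened, probability 1/4; weight (1/3)·(1/4) = 1/12.
If it is in locker 3 (prior 1/3): the attendant opened locker 3, so this case is ruled out; weight (1/3)·0 = 0.
The weights sum to 5/12.
So P(the prize voucher in locker 1 | the attendant opened locker 3) = (1/3) / (5/12) = 4/5.

4/5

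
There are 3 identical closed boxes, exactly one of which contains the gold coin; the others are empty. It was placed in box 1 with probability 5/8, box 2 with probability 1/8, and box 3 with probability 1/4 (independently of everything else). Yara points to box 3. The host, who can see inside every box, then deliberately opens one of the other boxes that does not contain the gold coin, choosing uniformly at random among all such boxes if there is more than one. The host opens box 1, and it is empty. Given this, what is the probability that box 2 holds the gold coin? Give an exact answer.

Consider each possible location of the gold coin in turn.
If it is in box 1 (prior 5/8): the host opened box 1, so this case is ruled out; weight (5/8)·0 = 0.
If it is in box 2 (prior 1/8): the host has no choice, probability 1; weight (1/8)·1 = 1/8.
If it is in box 3 (prior 1/4): the host has 2 equally likely choices, so probability 1/2; weight (1/4)·(1/2) = 1/8.
The weights sum to 1/4.
So P(the gold coin in box 2 | the host opened box 1) = (1/8) / (1/4) = 1/2.

1/2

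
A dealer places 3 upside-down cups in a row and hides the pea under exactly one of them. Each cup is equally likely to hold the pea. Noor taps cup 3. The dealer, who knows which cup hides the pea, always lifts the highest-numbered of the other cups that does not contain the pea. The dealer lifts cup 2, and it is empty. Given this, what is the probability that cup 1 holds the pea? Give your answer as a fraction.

1/2

Condition on the true location of the pea.
If it is under either of cups 1 and 3 (prior 1/3 each): cup 2 is the highest-numbered option available, probability 1; weight (1/3)·1 = 1/3 each.
If it is under cup 2 (prior 1/3): the dealer opened cup 2, so this case is ruled out; weight (1/3)·0 = 0.
The weights sum to 2/3.
So P(the pea under cup 1 | the dealer opened cup 2) = (1/3) / (2/3) = 1/2.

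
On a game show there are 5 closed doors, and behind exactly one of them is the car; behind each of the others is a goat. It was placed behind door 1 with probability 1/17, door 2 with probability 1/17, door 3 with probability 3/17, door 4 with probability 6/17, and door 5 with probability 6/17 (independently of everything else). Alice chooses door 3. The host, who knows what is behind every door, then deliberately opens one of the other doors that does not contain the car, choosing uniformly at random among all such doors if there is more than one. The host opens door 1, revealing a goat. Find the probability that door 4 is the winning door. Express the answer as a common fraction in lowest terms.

Consider each possible location of the car in turn.
If it is behind door 1 (prior 1/17): the host opened door 1, so this case is ruled out; weight (1/17)·0 = 0.
If it is behind door 2 (prior 1/17): the host has 3 equally likely choices, so probability 1/3; weight (1/17)·(1/3) = 1/51.
If it is behind door 3 (prior 3/17): the host has 4 equally likely choices, so probability 1/4; weight (3/17)·(1/4) = 3/68.
If it is behind either of doors 4 and 5 (prior 6/17 each): the host has 3 equally likely choices, so probability 1/3; weight (6/17)·(1/3) = 2/17 each.
The weights sum to 61/204.
So P(the car behind door 4 | the host opened door 1) = (2/17) / (61/204) = 24/61.

24/61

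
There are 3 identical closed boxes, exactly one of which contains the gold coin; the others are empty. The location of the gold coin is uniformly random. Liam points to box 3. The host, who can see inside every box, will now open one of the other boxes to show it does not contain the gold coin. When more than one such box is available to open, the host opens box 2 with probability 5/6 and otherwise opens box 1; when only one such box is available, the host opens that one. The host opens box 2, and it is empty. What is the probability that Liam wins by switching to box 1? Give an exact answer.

6/11

Condition on the true location of the gold coin.
If it is in box 1 (prior 1/3): only box 2 is available, probability 1; weight (1/3)·1 = 1/3.
If it is in box 2 (prior 1/3): the host opened box 2, so this case is ruled out; weight (1/3)·0 = 0.
If it is in box 3 (prior 1/3): box 2 is available, opened with probability 5/6; weight (1/3)·(5/6) = 5/18.
The weights sum to 11/18.
So P(the gold coin in box 1 | the host opened box 2) = (1/3) / (11/18) = 6/11.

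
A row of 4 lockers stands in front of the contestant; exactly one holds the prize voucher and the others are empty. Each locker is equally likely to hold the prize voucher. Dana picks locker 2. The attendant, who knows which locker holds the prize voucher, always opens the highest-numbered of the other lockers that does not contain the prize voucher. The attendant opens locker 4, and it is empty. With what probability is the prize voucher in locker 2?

1/3

Condition on the true location of the prize voucher.
If it is in any of lockers 1, 2, and 3 (prior 1/4 each): locker 4 is the highest-numbered option available, probability 1; weight (1/4)·1 = 1/4 each.
If it is in locker 4 (prior 1/4): the attendant opened locker 4, so this case is ruled out; weight (1/4)·0 = 0.
The weights sum to 3/4.
So P(the prize voucher in locker 2 | the attendant opened locker 4) = (1/4) / (3/4) = 1/3.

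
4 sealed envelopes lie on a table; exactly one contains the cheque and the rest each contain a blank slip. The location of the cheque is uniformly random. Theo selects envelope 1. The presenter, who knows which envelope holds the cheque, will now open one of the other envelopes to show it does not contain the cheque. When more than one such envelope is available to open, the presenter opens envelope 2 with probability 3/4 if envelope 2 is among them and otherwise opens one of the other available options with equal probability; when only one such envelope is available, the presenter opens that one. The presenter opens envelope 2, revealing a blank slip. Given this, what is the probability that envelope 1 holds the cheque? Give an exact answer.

1/3

Condition on the true location of the cheque.
If it is in any of envelopes 1, 3, and 4 (prior 1/4 each): envelope 2 is available, opened with probability 3/4; weight (1/4)·(3/4) = 3/16 each.
If it is in envelope 2 (prior 1/4): the presenter opened envelope 2, so this case is ruled out; weight (1/4)·0 = 0.
The weights sum to 9/16.
So P(the cheque in envelope 1 | the presenter opened envelope 2) = (3/16) / (9/16) = 1/3.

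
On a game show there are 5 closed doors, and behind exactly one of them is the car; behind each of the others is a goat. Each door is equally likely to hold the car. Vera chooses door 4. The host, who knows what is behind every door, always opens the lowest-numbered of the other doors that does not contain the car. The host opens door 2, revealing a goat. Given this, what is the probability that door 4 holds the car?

0

Consider each possible location of the car in turn.
If it is behind door 1 (prior 1/5): door 2 is the lowest-numbered option available, probability 1; weight (1/5)·1 = 1/5.
If it is behind door 2 (prior 1/5): the host opened door 2, so this case is ruled out; weight (1/5)·0 = 0.
If it is behind any of doors 3, 4, and 5 (prior 1/5 each): the host would have opened door 1 instead, probability 0; weight (1/5)·0 = 0 each.
The weights sum to 1/5.
So P(the car behind door 4 | the host opened door 2) = 0 / (1/5) = 0.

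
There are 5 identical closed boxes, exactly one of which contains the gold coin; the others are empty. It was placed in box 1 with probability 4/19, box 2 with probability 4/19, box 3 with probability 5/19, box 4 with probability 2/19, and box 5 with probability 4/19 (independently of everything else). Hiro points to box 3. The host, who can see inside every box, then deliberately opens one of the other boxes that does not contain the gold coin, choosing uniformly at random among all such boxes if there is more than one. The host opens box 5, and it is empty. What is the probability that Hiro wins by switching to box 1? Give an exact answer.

16/55

Consider each possible location of the gold coin in turn.
If it is in either of boxes 1 and 2 (prior 4/19 each): the host has 3 equally likely choices, so probability 1/3; weight (4/19)·(1/3) = 4/57 each.
If it is in box 3 (prior 5/19): the host has 4 equally likely choices, so probability 1/4; weight (5/19)·(1/4) = 5/76.
If it is in box 4 (prior 2/19): the host has 3 equally likely choices, so probability 1/3; weight (2/19)·(1/3) = 2/57.
If it is in box 5 (prior 4/19): the host opened box 5, so this case is ruled out; weight (4/19)·0 = 0.
The weights sum to 55/228.
So P(the gold coin in box 1 | the host opened box 5) = (4/57) / (55/228) = 16/55.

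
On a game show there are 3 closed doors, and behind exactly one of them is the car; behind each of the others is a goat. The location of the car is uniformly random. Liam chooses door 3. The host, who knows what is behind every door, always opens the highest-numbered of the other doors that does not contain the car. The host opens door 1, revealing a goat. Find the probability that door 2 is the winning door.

Condition on the true location of the car.
If it is behind door 1 (prior 1/3): the host opened door 1, so this case is ruled out; weight (1/3)·0 = 0.
If it is behind door 2 (prior 1/3): door 1 is the highest-numbered option available, probability 1; weight (1/3)·1 = 1/3.
If it is behind door 3 (prior 1/3): the host would have opened door 2 instead, probability 0; weight (1/3)·0 = 0.
The weights sum to 1/3.
So P(the car behind door 2 | the host opened door 1) = (1/3) / (1/3) = 1.

1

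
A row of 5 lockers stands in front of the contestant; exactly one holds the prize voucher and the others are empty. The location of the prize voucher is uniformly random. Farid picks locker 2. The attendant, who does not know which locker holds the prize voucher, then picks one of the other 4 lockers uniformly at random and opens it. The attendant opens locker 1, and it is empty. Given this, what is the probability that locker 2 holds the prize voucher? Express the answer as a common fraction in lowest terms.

Because the attendant chose which locker to open without knowing where the prize voucher is, the choice is independent of the prize location. Learning that locker 1 does not hold the prize voucher simply rules out that one location and leaves the remaining 4 lockers still equally likely by symmetry.
So P(the prize voucher in locker 2) = 1/4.

1/4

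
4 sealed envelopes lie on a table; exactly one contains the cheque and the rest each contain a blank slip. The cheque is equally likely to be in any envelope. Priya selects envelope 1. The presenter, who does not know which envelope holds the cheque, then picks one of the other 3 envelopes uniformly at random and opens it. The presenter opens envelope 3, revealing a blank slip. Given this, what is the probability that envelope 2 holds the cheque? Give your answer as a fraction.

1/3

Apply Bayes' rule, conditioning on where the cheque actually is.
If it is in any of envelopes 1, 2, and 4 (prior 1/4 each): the presenter picks envelope 3 with probability 1/3 regardless, and it is not the prize; weight (1/4)·(1/3) = 1/12 each.
If it is in envelope 3 (prior 1/4): the presenter opened envelope 3, so this case is ruled out; weight (1/4)·0 = 0.
The weights sum to 1/4.
So P(the cheque in envelope 2 | the presenter opened envelope 3) = (1/12) / (1/4) = 1/3.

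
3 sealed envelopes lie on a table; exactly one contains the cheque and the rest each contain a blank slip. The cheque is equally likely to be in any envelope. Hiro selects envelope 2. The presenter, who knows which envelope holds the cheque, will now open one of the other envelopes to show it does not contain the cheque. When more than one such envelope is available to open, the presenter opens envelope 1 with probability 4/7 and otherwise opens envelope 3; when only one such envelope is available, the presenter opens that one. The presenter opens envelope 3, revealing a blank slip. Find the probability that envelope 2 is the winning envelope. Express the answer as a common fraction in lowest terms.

3/10

Consider each possible location of the cheque in turn.
If it is in envelope 1 (prior 1/3): only envelope 3 is available, probability 1; weight (1/3)·1 = 1/3.
If it is in envelope 2 (prior 1/3): envelope 1 is available but not opened, probability 3/7; weight (1/3)·(3/7) = 1/7.
If it is in envelope 3 (prior 1/3): the presenter opened envelope 3, so this case is ruled out; weight (1/3)·0 = 0.
The weights sum to 10/21.
So P(the cheque in envelope 2 | the presenter opened envelope 3) = (1/7) / (10/21) = 3/10.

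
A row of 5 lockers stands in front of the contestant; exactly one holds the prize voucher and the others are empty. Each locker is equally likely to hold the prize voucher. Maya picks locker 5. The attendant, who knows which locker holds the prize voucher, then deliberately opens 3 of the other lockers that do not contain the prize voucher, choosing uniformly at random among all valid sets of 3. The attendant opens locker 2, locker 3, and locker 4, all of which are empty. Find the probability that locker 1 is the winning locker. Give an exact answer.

Condition on the true location of the prize voucher.
If it is in locker 1 (prior 1/5): the attendant has no choice, probability 1; weight (1/5)·1 = 1/5.
If it is in any of lockers 2, 3, and 4 (prior 1/5 each): that locker was opened and seen not to hold the prize — ruled out; weight (1/5)·0 = 0 each.
If it is in locker 5 (prior 1/5): the attendant has 4 equally likely choices, so probability 1/4; weight (1/5)·(1/4) = 1/20.
The weights sum to 1/4.
So P(the prize voucher in locker 1 | the attendant opened locker 2, locker 3, and locker 4) = (1/5) / (1/4) = 4/5.

4/5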